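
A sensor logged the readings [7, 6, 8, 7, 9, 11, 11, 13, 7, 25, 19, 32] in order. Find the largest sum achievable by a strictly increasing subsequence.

105

Let S[i] be the best sum of a strictly increasing subsequence ending at i:
i:       1   2   3   4   5   6   7   8   9  10  11  12
a[i]:    7   6   8   7   9  11  11  13   7  25  19  32
S:       7   6  15  13  24  35  35  48  13  73  67 105
Maximum is 105 (e.g. 7 + 8 + 9 + 11 + 13 + 25 + 32).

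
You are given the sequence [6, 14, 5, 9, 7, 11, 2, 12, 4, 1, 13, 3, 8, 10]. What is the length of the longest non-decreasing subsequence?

5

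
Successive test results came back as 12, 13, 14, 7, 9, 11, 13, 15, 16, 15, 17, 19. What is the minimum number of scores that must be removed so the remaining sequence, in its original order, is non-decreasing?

Fewest deletions = n − (longest non-decreasing subsequence).
Patience tails:
12 → extends → [12]
13 → extends → [12, 13]
14 → extends → [12, 13, 14]
7 → replaces 12 → [7, 13, 14]
9 → replaces 13 → [7, 9, 14]
11 → replaces 14 → [7, 9, 11]
13 → extends → [7, 9, 11, 13]
15 → extends → [7, 9, 11, 13, 15]
16 → extends → [7, 9, 11, 13, 15, 16]
15 → replaces 16 → [7, 9, 11, 13, 15, 15]
17 → extends → [7, 9, 11, 13, 15, 15, 17]
19 → extends → [7, 9, 11, 13, 15, 15, 17, 19]
Longest non-decreasing subsequence has length 8, so deletions = 12 − 8 = 4.

4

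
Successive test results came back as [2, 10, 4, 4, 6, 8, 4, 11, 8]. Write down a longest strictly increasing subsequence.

Patience tails give the LIS length; then backtrack through the dp parents:
2 → extends → [2]
10 → extends → [2, 10]
4 → replaces 10 → [2, 4]
4 → already a tail → [2, 4]
6 → extends → [2, 4, 6]
8 → extends → [2, 4, 6, 8]
4 → already a tail → [2, 4, 6, 8]
11 → extends → [2, 4, 6, 8, 11]
8 → already a tail → [2, 4, 6, 8, 11]
Length 5; one witness is 2, 4, 6, 8, 11.

2, 4, 6, 8, 11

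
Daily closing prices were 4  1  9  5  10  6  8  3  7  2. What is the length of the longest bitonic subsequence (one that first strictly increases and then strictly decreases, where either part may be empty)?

inc[i] = longest strictly increasing subsequence ending at i; dec[i] = longest strictly decreasing subsequence starting at i:
i:      1  2  3  4  5  6  7  8  9 10
a[i]:   4  1  9  5 10  6  8  3  7  2
inc:    1  1  2  2  3  3  4  2  4  2
dec:    3  1  4  3  4  3  3  2  2  1
Best peak at i=5 (value 10): inc=3, dec=4, length 3+4−1 = 6.

6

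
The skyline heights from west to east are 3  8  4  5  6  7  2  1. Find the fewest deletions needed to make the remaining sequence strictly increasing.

3

Fewest deletions = n − (longest strictly increasing subsequence).
Patience tails:
3 → extends → [3]
8 → extends → [3, 8]
4 → replaces 8 → [3, 4]
5 → extends → [3, 4, 5]
6 → extends → [3, 4, 5, 6]
7 → extends → [3, 4, 5, 6, 7]
2 → replaces 3 → [2, 4, 5, 6, 7]
1 → replaces 2 → [1, 4, 5, 6, 7]
Longest strictly increasing subsequence has length 5, so deletions = 8 − 5 = 3.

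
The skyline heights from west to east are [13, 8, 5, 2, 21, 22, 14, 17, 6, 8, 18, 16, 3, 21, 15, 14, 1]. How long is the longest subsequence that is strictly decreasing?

6

Let dp[i] be the longest strictly decreasing subsequence ending at i:
i:      1  2  3  4  5  6  7  8  9 10 11 12 13 14 15 16 17
a[i]:  13  8  5  2 21 22 14 17  6  8 18 16  3 21 15 14  1
dp:     1  2  3  4  1  1  2  2  3  3  2  3  4  2  4  5  6
Maximum is 6.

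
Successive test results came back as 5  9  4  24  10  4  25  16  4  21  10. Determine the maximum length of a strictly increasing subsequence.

Track the smallest tail for each achievable length (strict):
5 → extends → [5]
9 → extends → [5, 9]
4 → replaces 5 → [4, 9]
24 → extends → [4, 9, 24]
10 → replaces 24 → [4, 9, 10]
4 → already a tail → [4, 9, 10]
25 → extends → [4, 9, 10, 25]
16 → replaces 25 → [4, 9, 10, 16]
4 → already a tail → [4, 9, 10, 16]
21 → extends → [4, 9, 10, 16, 21]
10 → already a tail → [4, 9, 10, 16, 21]
Five tails, so the longest strictly increasing subsequence has length 5 (e.g. 5, 9, 10, 16, 21).

5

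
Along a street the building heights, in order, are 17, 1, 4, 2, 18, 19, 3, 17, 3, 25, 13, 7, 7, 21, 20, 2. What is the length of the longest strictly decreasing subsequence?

Let dp[i] be the longest strictly decreasing subsequence ending at i:
i:      1  2  3  4  5  6  7  8  9 10 11 12 13 14 15 16
a[i]:  17  1  4  2 18 19  3 17  3 25 13  7  7 21 20  2
dp:     1  2  2  3  1  1  3  2  3  1  3  4  4  2  3  5
Maximum is 5.

5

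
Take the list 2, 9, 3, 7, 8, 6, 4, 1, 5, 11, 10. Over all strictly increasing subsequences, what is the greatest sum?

31

Let S[i] be the best sum of a strictly increasing subsequence ending at i:
i:      1  2  3  4  5  6  7  8  9 10 11
a[i]:   2  9  3  7  8  6  4  1  5 11 10
S:      2 11  5 12 20 11  9  1 14 31 30
Maximum is 31 (e.g. 2 + 3 + 7 + 8 + 11).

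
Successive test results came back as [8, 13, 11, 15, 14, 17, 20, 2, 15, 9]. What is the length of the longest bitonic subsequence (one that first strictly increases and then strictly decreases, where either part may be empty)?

7

inc[i] = longest strictly increasing subsequence ending at i; dec[i] = longest strictly decreasing subsequence starting at i:
i:      1  2  3  4  5  6  7  8  9 10
a[i]:   8 13 11 15 14 17 20  2 15  9
inc:    1  2  2  3  3  4  5  1  4  2
dec:    2  3  2  3  2  3  3  1  2  1
Best peak at i=7 (value 20): inc=5, dec=3, length 5+3−1 = 7.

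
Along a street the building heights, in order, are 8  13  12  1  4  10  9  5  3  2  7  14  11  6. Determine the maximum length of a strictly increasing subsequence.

Let dp[i] be the length of the longest such subsequence ending at index i:
i:      1  2  3  4  5  6  7  8  9 10 11 12 13 14
a[i]:   8 13 12  1  4 10  9  5  3  2  7 14 11  6
dp:     1  2  2  1  2  3  3  3  2  2  4  5  5  4
Maximum dp value is 5.

5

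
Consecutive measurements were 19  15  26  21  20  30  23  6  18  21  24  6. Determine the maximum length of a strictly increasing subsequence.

Track the smallest tail for each achievable length (strict):
19 → extends → [19]
15 → replaces 19 → [15]
26 → extends → [15, 26]
21 → replaces 26 → [15, 21]
20 → replaces 21 → [15, 20]
30 → extends → [15, 20, 30]
23 → replaces 30 → [15, 20, 23]
6 → replaces 15 → [6, 20, 23]
18 → replaces 20 → [6, 18, 23]
21 → replaces 23 → [6, 18, 21]
24 → extends → [6, 18, 21, 24]
6 → already a tail → [6, 18, 21, 24]
Four tails, so the longest strictly increasing subsequence has length 4 (e.g. 19, 21, 23, 24).

4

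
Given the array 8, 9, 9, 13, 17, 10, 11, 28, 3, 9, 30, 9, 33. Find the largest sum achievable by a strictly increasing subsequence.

138

Let S[i] be the best sum of a strictly increasing subsequence ending at i:
i:       1   2   3   4   5   6   7   8   9  10  11  12  13
a[i]:    8   9   9  13  17  10  11  28   3   9  30   9  33
S:       8  17  17  30  47  27  38  75   3  17 105  17 138
Maximum is 138 (e.g. 8 + 9 + 13 + 17 + 28 + 30 + 33).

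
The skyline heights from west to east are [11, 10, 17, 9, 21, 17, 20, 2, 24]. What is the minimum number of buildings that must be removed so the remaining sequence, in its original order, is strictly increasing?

5

Fewest deletions = n − (longest strictly increasing subsequence).
Patience tails:
11 → extends → [11]
10 → replaces 11 → [10]
17 → extends → [10, 17]
9 → replaces 10 → [9, 17]
21 → extends → [9, 17, 21]
17 → already a tail → [9, 17, 21]
20 → replaces 21 → [9, 17, 20]
2 → replaces 9 → [2, 17, 20]
24 → extends → [2, 17, 20, 24]
Longest strictly increasing subsequence has length 4, so deletions = 9 − 4 = 5.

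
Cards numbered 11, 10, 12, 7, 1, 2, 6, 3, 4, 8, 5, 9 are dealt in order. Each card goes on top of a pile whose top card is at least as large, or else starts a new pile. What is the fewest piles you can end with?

6

The minimum number of non-increasing subsequences covering a sequence equals the length of its longest strictly increasing subsequence.
LIS length is 6 (e.g. 1, 2, 3, 4, 8, 9), so 6 piles are needed.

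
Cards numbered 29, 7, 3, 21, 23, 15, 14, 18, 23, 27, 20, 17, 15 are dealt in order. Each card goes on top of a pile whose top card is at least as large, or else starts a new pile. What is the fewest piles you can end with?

5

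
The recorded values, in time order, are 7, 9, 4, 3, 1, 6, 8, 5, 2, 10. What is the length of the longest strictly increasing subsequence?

Let dp[i] be the length of the longest such subsequence ending at index i:
i:      1  2  3  4  5  6  7  8  9 10
a[i]:   7  9  4  3  1  6  8  5  2 10
dp:     1  2  1  1  1  2  3  2  2  4
Maximum dp value is 4.

4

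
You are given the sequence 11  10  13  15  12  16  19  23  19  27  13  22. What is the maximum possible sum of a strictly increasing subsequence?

Let S[i] be the best sum of a strictly increasing subsequence ending at i:
i:       1   2   3   4   5   6   7   8   9  10  11  12
a[i]:   11  10  13  15  12  16  19  23  19  27  13  22
S:      11  10  24  39  23  55  74  97  74 124  36  96
Maximum is 124 (e.g. 11 + 13 + 15 + 16 + 19 + 23 + 27).

124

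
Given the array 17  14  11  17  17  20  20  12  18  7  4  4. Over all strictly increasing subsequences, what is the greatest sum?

Let S[i] be the best sum of a strictly increasing subsequence ending at i:
i:      1  2  3  4  5  6  7  8  9 10 11 12
a[i]:  17 14 11 17 17 20 20 12 18  7  4  4
S:     17 14 11 31 31 51 51 23 49  7  4  4
Maximum is 51 (e.g. 14 + 17 + 20).

51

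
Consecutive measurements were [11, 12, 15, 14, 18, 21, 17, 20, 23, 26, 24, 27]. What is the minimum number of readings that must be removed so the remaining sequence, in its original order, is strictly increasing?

4

Fewest deletions = n − (longest strictly increasing subsequence).
i:      1  2  3  4  5  6  7  8  9 10 11 12
a[i]:  11 12 15 14 18 21 17 20 23 26 24 27
dp:     1  2  3  3  4  5  4  5  6  7  7  8
max dp = 8, so deletions = 12 − 8 = 4.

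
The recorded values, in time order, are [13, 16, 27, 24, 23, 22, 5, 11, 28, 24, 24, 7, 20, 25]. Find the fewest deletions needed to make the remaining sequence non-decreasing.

8

Fewest deletions = n − (longest non-decreasing subsequence).
i:      1  2  3  4  5  6  7  8  9 10 11 12 13 14
a[i]:  13 16 27 24 23 22  5 11 28 24 24  7 20 25
dp:     1  2  3  3  3  3  1  2  4  4  5  2  3  6
max dp = 6, so deletions = 14 − 6 = 8.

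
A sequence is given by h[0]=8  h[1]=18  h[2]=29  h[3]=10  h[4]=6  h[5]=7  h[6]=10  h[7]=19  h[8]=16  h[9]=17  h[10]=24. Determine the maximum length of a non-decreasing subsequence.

6

Track the smallest tail for each achievable length (allowing ties):
8 → extends → [8]
18 → extends → [8, 18]
29 → extends → [8, 18, 29]
10 → replaces 18 → [8, 10, 29]
6 → replaces 8 → [6, 10, 29]
7 → replaces 10 → [6, 7, 29]
10 → replaces 29 → [6, 7, 10]
19 → extends → [6, 7, 10, 19]
16 → replaces 19 → [6, 7, 10, 16]
17 → extends → [6, 7, 10, 16, 17]
24 → extends → [6, 7, 10, 16, 17, 24]
Six tails, so the longest non-decreasing subsequence has length 6 (e.g. 8, 10, 10, 16, 17, 24).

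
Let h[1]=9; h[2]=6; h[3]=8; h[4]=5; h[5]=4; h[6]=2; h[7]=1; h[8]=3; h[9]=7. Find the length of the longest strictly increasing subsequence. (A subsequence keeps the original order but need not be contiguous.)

3

Track the smallest tail for each achievable length (strict):
9 → extends → [9]
6 → replaces 9 → [6]
8 → extends → [6, 8]
5 → replaces 6 → [5, 8]
4 → replaces 5 → [4, 8]
2 → replaces 4 → [2, 8]
1 → replaces 2 → [1, 8]
3 → replaces 8 → [1, 3]
7 → extends → [1, 3, 7]
Three tails, so the longest strictly increasing subsequence has length 3 (e.g. 2, 3, 7).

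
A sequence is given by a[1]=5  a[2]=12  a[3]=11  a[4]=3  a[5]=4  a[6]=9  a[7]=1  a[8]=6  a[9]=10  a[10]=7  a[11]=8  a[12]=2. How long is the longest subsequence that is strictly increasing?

5

Let dp[i] be the length of the longest such subsequence ending at index i:
i:      1  2  3  4  5  6  7  8  9 10 11 12
a[i]:   5 12 11  3  4  9  1  6 10  7  8  2
dp:     1  2  2  1  2  3  1  3  4  4  5  2
Maximum dp value is 5.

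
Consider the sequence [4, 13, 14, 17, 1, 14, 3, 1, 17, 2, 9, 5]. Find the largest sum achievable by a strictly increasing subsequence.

Let S[i] be the best sum of a strictly increasing subsequence ending at i:
i:      1  2  3  4  5  6  7  8  9 10 11 12
a[i]:   4 13 14 17  1 14  3  1 17  2  9  5
S:      4 17 31 48  1 31  4  1 48  3 13  9
Maximum is 48 (e.g. 4 + 13 + 14 + 17).

48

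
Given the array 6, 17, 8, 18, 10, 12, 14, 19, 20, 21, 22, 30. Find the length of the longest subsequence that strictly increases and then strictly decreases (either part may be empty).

inc[i] = longest strictly increasing subsequence ending at i; dec[i] = longest strictly decreasing subsequence starting at i:
i:      1  2  3  4  5  6  7  8  9 10 11 12
a[i]:   6 17  8 18 10 12 14 19 20 21 22 30
inc:    1  2  2  3  3  4  5  6  7  8  9 10
dec:    1  2  1  2  1  1  1  1  1  1  1  1
Best peak at i=12 (value 30): inc=10, dec=1, length 10+1−1 = 10.

10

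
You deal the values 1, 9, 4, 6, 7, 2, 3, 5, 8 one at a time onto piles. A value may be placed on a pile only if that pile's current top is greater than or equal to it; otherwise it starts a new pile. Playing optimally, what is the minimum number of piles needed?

5

Place each on the leftmost legal pile:
1 → new pile 1 (tops now [1])
9 → new pile 2 (tops now [1, 9])
4 → pile 2 (tops now [1, 4])
6 → new pile 3 (tops now [1, 4, 6])
7 → new pile 4 (tops now [1, 4, 6, 7])
2 → pile 2 (tops now [1, 2, 6, 7])
3 → pile 3 (tops now [1, 2, 3, 7])
5 → pile 4 (tops now [1, 2, 3, 5])
8 → new pile 5 (tops now [1, 2, 3, 5, 8])
Five piles.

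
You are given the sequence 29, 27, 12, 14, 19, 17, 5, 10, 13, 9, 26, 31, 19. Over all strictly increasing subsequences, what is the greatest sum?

102

Let S[i] be the best sum of a strictly increasing subsequence ending at i:
i:       1   2   3   4   5   6   7   8   9  10  11  12  13
a[i]:   29  27  12  14  19  17   5  10  13   9  26  31  19
S:      29  27  12  26  45  43   5  15  28  14  71 102  62
Maximum is 102 (e.g. 12 + 14 + 19 + 26 + 31).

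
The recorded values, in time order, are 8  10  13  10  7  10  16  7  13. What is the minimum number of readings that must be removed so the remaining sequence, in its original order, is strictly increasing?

Fewest deletions = n − (longest strictly increasing subsequence).
Patience tails:
8 → extends → [8]
10 → extends → [8, 10]
13 → extends → [8, 10, 13]
10 → already a tail → [8, 10, 13]
7 → replaces 8 → [7, 10, 13]
10 → already a tail → [7, 10, 13]
16 → extends → [7, 10, 13, 16]
7 → already a tail → [7, 10, 13, 16]
13 → already a tail → [7, 10, 13, 16]
Longest strictly increasing subsequence has length 4, so deletions = 9 − 4 = 5.

5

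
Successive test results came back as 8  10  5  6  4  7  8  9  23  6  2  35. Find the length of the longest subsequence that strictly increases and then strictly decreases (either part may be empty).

inc[i] = longest strictly increasing subsequence ending at i; dec[i] = longest strictly decreasing subsequence starting at i:
i:      1  2  3  4  5  6  7  8  9 10 11 12
a[i]:   8 10  5  6  4  7  8  9 23  6  2 35
inc:    1  2  1  2  1  3  4  5  6  2  1  7
dec:    4  4  3  3  2  3  3  3  3  2  1  1
Best peak at i=9 (value 23): inc=6, dec=3, length 6+3−1 = 8.

8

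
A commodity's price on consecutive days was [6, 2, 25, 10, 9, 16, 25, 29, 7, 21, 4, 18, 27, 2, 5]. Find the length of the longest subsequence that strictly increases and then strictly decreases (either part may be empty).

inc[i] = longest strictly increasing subsequence ending at i; dec[i] = longest strictly decreasing subsequence starting at i:
i:      1  2  3  4  5  6  7  8  9 10 11 12 13 14 15
a[i]:   6  2 25 10  9 16 25 29  7 21  4 18 27  2  5
inc:    1  1  2  2  2  3  4  5  2  4  2  4  5  1  3
dec:    3  1  6  5  4  4  4  4  3  3  2  2  2  1  1
Best peak at i=8 (value 29): inc=5, dec=4, length 5+4−1 = 8.

8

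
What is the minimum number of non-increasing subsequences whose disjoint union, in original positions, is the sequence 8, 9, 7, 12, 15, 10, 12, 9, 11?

4

The minimum number of non-increasing subsequences covering a sequence equals the length of its longest strictly increasing subsequence.
LIS length is 4 (e.g. 8, 9, 12, 15), so 4 piles are needed.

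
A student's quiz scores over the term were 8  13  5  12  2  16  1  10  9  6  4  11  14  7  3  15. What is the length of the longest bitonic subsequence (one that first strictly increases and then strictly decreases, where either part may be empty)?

inc[i] = longest strictly increasing subsequence ending at i; dec[i] = longest strictly decreasing subsequence starting at i:
i:      1  2  3  4  5  6  7  8  9 10 11 12 13 14 15 16
a[i]:   8 13  5 12  2 16  1 10  9  6  4 11 14  7  3 15
inc:    1  2  1  2  1  3  1  2  2  2  2  3  4  3  2  5
dec:    4  7  3  6  2  6  1  5  4  3  2  3  3  2  1  1
Best peak at i=2 (value 13): inc=2, dec=7, length 2+7−1 = 8.

8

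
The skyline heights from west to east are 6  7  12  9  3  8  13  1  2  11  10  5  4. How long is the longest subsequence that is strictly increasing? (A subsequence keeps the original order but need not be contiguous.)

Track the smallest tail for each achievable length (strict):
6 → extends → [6]
7 → extends → [6, 7]
12 → extends → [6, 7, 12]
9 → replaces 12 → [6, 7, 9]
3 → replaces 6 → [3, 7, 9]
8 → replaces 9 → [3, 7, 8]
13 → extends → [3, 7, 8, 13]
1 → replaces 3 → [1, 7, 8, 13]
2 → replaces 7 → [1, 2, 8, 13]
11 → replaces 13 → [1, 2, 8, 11]
10 → replaces 11 → [1, 2, 8, 10]
5 → replaces 8 → [1, 2, 5, 10]
4 → replaces 5 → [1, 2, 4, 10]
Four tails, so the longest strictly increasing subsequence has length 4 (e.g. 6, 7, 12, 13).

4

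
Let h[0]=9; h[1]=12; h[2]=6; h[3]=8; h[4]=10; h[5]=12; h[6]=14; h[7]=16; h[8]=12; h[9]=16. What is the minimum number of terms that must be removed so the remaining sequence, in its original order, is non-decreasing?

Fewest deletions = n − (longest non-decreasing subsequence).
Patience tails:
9 → extends → [9]
12 → extends → [9, 12]
6 → replaces 9 → [6, 12]
8 → replaces 12 → [6, 8]
10 → extends → [6, 8, 10]
12 → extends → [6, 8, 10, 12]
14 → extends → [6, 8, 10, 12, 14]
16 → extends → [6, 8, 10, 12, 14, 16]
12 → replaces 14 → [6, 8, 10, 12, 12, 16]
16 → extends → [6, 8, 10, 12, 12, 16, 16]
Longest non-decreasing subsequence has length 7, so deletions = 10 − 7 = 3.

3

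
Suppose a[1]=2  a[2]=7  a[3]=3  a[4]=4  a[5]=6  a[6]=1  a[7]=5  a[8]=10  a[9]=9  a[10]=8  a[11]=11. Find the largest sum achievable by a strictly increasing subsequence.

36

Let S[i] be the best sum of a strictly increasing subsequence ending at i:
i:      1  2  3  4  5  6  7  8  9 10 11
a[i]:   2  7  3  4  6  1  5 10  9  8 11
S:      2  9  5  9 15  1 14 25 24 23 36
Maximum is 36 (e.g. 2 + 3 + 4 + 6 + 10 + 11).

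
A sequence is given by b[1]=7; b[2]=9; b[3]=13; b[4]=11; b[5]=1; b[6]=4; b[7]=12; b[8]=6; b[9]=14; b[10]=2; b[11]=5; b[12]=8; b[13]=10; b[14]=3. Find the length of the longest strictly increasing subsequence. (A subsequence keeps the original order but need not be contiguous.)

Track the smallest tail for each achievable length (strict):
7 → extends → [7]
9 → extends → [7, 9]
13 → extends → [7, 9, 13]
11 → replaces 13 → [7, 9, 11]
1 → replaces 7 → [1, 9, 11]
4 → replaces 9 → [1, 4, 11]
12 → extends → [1, 4, 11, 12]
6 → replaces 11 → [1, 4, 6, 12]
14 → extends → [1, 4, 6, 12, 14]
2 → replaces 4 → [1, 2, 6, 12, 14]
5 → replaces 6 → [1, 2, 5, 12, 14]
8 → replaces 12 → [1, 2, 5, 8, 14]
10 → replaces 14 → [1, 2, 5, 8, 10]
3 → replaces 5 → [1, 2, 3, 8, 10]
Five tails, so the longest strictly increasing subsequence has length 5 (e.g. 7, 9, 11, 12, 14).

5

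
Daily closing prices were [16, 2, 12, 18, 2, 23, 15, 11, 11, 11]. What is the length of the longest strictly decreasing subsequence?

3

Let dp[i] be the longest strictly decreasing subsequence ending at i:
i:      1  2  3  4  5  6  7  8  9 10
a[i]:  16  2 12 18  2 23 15 11 11 11
dp:     1  2  2  1  3  1  2  3  3  3
Maximum is 3.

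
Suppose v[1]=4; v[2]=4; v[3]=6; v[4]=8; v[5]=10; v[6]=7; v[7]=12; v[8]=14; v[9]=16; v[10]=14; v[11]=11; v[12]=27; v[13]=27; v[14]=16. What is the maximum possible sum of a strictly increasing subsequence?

97

Let S[i] be the best sum of a strictly increasing subsequence ending at i:
i:      1  2  3  4  5  6  7  8  9 10 11 12 13 14
v[i]:   4  4  6  8 10  7 12 14 16 14 11 27 27 16
S:      4  4 10 18 28 17 40 54 70 54 39 97 97 70
Maximum is 97 (e.g. 4 + 6 + 8 + 10 + 12 + 14 + 16 + 27).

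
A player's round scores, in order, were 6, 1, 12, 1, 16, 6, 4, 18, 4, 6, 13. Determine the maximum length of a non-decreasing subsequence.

6

Track the smallest tail for each achievable length (allowing ties):
6 → extends → [6]
1 → replaces 6 → [1]
12 → extends → [1, 12]
1 → replaces 12 → [1, 1]
16 → extends → [1, 1, 16]
6 → replaces 16 → [1, 1, 6]
4 → replaces 6 → [1, 1, 4]
18 → extends → [1, 1, 4, 18]
4 → replaces 18 → [1, 1, 4, 4]
6 → extends → [1, 1, 4, 4, 6]
13 → extends → [1, 1, 4, 4, 6, 13]
Six tails, so the longest non-decreasing subsequence has length 6 (e.g. 1, 1, 4, 4, 6, 13).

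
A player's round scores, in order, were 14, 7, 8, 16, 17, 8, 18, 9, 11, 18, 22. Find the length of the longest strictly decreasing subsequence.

Let dp[i] be the longest strictly decreasing subsequence ending at i:
i:      1  2  3  4  5  6  7  8  9 10 11
a[i]:  14  7  8 16 17  8 18  9 11 18 22
dp:     1  2  2  1  1  2  1  2  2  1  1
Maximum is 2.

2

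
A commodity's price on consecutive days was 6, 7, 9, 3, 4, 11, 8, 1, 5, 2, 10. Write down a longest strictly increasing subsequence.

Patience tails give the LIS length; then backtrack through the dp parents:
6 → extends → [6]
7 → extends → [6, 7]
9 → extends → [6, 7, 9]
3 → replaces 6 → [3, 7, 9]
4 → replaces 7 → [3, 4, 9]
11 → extends → [3, 4, 9, 11]
8 → replaces 9 → [3, 4, 8, 11]
1 → replaces 3 → [1, 4, 8, 11]
5 → replaces 8 → [1, 4, 5, 11]
2 → replaces 4 → [1, 2, 5, 11]
10 → replaces 11 → [1, 2, 5, 10]
Length 4; one witness is 6, 7, 9, 11.

6, 7, 9, 11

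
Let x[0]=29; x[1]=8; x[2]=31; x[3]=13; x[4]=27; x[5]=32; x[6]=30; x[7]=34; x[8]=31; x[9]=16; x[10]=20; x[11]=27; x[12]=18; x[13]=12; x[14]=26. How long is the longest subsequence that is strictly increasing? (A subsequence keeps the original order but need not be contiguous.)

Let dp[i] be the length of the longest such subsequence ending at index i:
i:      0  1  2  3  4  5  6  7  8  9 10 11 12 13 14
x[i]:  29  8 31 13 27 32 30 34 31 16 20 27 18 12 26
dp:     1  1  2  2  3  4  4  5  5  3  4  5  4  2  5
Maximum dp value is 5.

5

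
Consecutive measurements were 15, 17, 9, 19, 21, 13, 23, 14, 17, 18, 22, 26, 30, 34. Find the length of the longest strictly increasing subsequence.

9

Let dp[i] be the length of the longest such subsequence ending at index i:
i:      1  2  3  4  5  6  7  8  9 10 11 12 13 14
a[i]:  15 17  9 19 21 13 23 14 17 18 22 26 30 34
dp:     1  2  1  3  4  2  5  3  4  5  6  7  8  9
Maximum dp value is 9.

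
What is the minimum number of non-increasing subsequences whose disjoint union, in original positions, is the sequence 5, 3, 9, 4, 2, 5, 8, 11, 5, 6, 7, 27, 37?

7

Place each on the leftmost legal pile:
5 → new pile 1 (tops now [5])
3 → pile 1 (tops now [3])
9 → new pile 2 (tops now [3, 9])
4 → pile 2 (tops now [3, 4])
2 → pile 1 (tops now [2, 4])
5 → new pile 3 (tops now [2, 4, 5])
8 → new pile 4 (tops now [2, 4, 5, 8])
11 → new pile 5 (tops now [2, 4, 5, 8, 11])
5 → pile 3 (tops now [2, 4, 5, 8, 11])
6 → pile 4 (tops now [2, 4, 5, 6, 11])
7 → pile 5 (tops now [2, 4, 5, 6, 7])
27 → new pile 6 (tops now [2, 4, 5, 6, 7, 27])
37 → new pile 7 (tops now [2, 4, 5, 6, 7, 27, 37])
Seven piles.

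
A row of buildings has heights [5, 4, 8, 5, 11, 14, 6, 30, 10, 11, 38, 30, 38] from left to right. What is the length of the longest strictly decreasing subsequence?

2

Negate each value so 'decreasing' becomes 'increasing', then run patience tails on the negated sequence:
-5 → extends → [-5]
-4 → extends → [-5, -4]
-8 → replaces -5 → [-8, -4]
-5 → replaces -4 → [-8, -5]
-11 → replaces -8 → [-11, -5]
-14 → replaces -11 → [-14, -5]
-6 → replaces -5 → [-14, -6]
-30 → replaces -14 → [-30, -6]
-10 → replaces -6 → [-30, -10]
-11 → replaces -10 → [-30, -11]
-38 → replaces -30 → [-38, -11]
-30 → replaces -11 → [-38, -30]
-38 → already a tail → [-38, -30]
Two tails, so the longest strictly decreasing subsequence of the original has length 2.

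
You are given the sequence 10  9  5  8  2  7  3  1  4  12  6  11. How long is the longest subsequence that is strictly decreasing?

Let dp[i] be the longest strictly decreasing subsequence ending at i:
i:      1  2  3  4  5  6  7  8  9 10 11 12
a[i]:  10  9  5  8  2  7  3  1  4 12  6 11
dp:     1  2  3  3  4  4  5  6  5  1  5  2
Maximum is 6.

6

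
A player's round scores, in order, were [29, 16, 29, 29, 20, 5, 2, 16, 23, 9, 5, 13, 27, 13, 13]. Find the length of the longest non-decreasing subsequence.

5

Track the smallest tail for each achievable length (allowing ties):
29 → extends → [29]
16 → replaces 29 → [16]
29 → extends → [16, 29]
29 → extends → [16, 29, 29]
20 → replaces 29 → [16, 20, 29]
5 → replaces 16 → [5, 20, 29]
2 → replaces 5 → [2, 20, 29]
16 → replaces 20 → [2, 16, 29]
23 → replaces 29 → [2, 16, 23]
9 → replaces 16 → [2, 9, 23]
5 → replaces 9 → [2, 5, 23]
13 → replaces 23 → [2, 5, 13]
27 → extends → [2, 5, 13, 27]
13 → replaces 27 → [2, 5, 13, 13]
13 → extends → [2, 5, 13, 13, 13]
Five tails, so the longest non-decreasing subsequence has length 5 (e.g. 5, 9, 13, 13, 13).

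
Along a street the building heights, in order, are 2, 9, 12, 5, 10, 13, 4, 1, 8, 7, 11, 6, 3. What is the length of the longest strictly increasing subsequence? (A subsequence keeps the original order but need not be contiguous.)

4

Track the smallest tail for each achievable length (strict):
2 → extends → [2]
9 → extends → [2, 9]
12 → extends → [2, 9, 12]
5 → replaces 9 → [2, 5, 12]
10 → replaces 12 → [2, 5, 10]
13 → extends → [2, 5, 10, 13]
4 → replaces 5 → [2, 4, 10, 13]
1 → replaces 2 → [1, 4, 10, 13]
8 → replaces 10 → [1, 4, 8, 13]
7 → replaces 8 → [1, 4, 7, 13]
11 → replaces 13 → [1, 4, 7, 11]
6 → replaces 7 → [1, 4, 6, 11]
3 → replaces 4 → [1, 3, 6, 11]
Four tails, so the longest strictly increasing subsequence has length 4 (e.g. 2, 9, 12, 13).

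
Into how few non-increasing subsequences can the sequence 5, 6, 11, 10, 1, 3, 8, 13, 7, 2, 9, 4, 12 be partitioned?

Place each on the leftmost legal pile:
5 → new pile 1 (tops now [5])
6 → new pile 2 (tops now [5, 6])
11 → new pile 3 (tops now [5, 6, 11])
10 → pile 3 (tops now [5, 6, 10])
1 → pile 1 (tops now [1, 6, 10])
3 → pile 2 (tops now [1, 3, 10])
8 → pile 3 (tops now [1, 3, 8])
13 → new pile 4 (tops now [1, 3, 8, 13])
7 → pile 3 (tops now [1, 3, 7, 13])
2 → pile 2 (tops now [1, 2, 7, 13])
9 → pile 4 (tops now [1, 2, 7, 9])
4 → pile 3 (tops now [1, 2, 4, 9])
12 → new pile 5 (tops now [1, 2, 4, 9, 12])
Five piles.

5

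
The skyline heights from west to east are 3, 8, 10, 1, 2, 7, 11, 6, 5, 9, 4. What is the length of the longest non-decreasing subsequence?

4

Let dp[i] be the length of the longest such subsequence ending at index i:
i:      1  2  3  4  5  6  7  8  9 10 11
a[i]:   3  8 10  1  2  7 11  6  5  9  4
dp:     1  2  3  1  2  3  4  3  3  4  3
Maximum dp value is 4.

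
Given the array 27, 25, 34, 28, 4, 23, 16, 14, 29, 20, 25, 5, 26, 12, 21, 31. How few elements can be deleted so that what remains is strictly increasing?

10

Fewest deletions = n − (longest strictly increasing subsequence).
i:      1  2  3  4  5  6  7  8  9 10 11 12 13 14 15 16
a[i]:  27 25 34 28  4 23 16 14 29 20 25  5 26 12 21 31
dp:     1  1  2  2  1  2  2  2  3  3  4  2  5  3  4  6
max dp = 6, so deletions = 16 − 6 = 10.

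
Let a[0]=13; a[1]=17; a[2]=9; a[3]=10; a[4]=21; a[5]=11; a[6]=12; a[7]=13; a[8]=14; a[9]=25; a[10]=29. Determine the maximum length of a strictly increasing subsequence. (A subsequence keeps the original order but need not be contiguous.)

8

Let dp[i] be the length of the longest such subsequence ending at index i:
i:      0  1  2  3  4  5  6  7  8  9 10
a[i]:  13 17  9 10 21 11 12 13 14 25 29
dp:     1  2  1  2  3  3  4  5  6  7  8
Maximum dp value is 8.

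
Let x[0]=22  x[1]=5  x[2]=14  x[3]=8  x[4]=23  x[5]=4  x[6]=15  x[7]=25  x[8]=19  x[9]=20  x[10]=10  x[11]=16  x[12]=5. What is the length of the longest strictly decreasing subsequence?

Negate each value so 'decreasing' becomes 'increasing', then run patience tails on the negated sequence:
-22 → extends → [-22]
-5 → extends → [-22, -5]
-14 → replaces -5 → [-22, -14]
-8 → extends → [-22, -14, -8]
-23 → replaces -22 → [-23, -14, -8]
-4 → extends → [-23, -14, -8, -4]
-15 → replaces -14 → [-23, -15, -8, -4]
-25 → replaces -23 → [-25, -15, -8, -4]
-19 → replaces -15 → [-25, -19, -8, -4]
-20 → replaces -19 → [-25, -20, -8, -4]
-10 → replaces -8 → [-25, -20, -10, -4]
-16 → replaces -10 → [-25, -20, -16, -4]
-5 → replaces -4 → [-25, -20, -16, -5]
Four tails, so the longest strictly decreasing subsequence of the original has length 4.

4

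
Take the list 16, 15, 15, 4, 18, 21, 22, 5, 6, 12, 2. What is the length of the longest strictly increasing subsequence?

4

Track the smallest tail for each achievable length (strict):
16 → extends → [16]
15 → replaces 16 → [15]
15 → already a tail → [15]
4 → replaces 15 → [4]
18 → extends → [4, 18]
21 → extends → [4, 18, 21]
22 → extends → [4, 18, 21, 22]
5 → replaces 18 → [4, 5, 21, 22]
6 → replaces 21 → [4, 5, 6, 22]
12 → replaces 22 → [4, 5, 6, 12]
2 → replaces 4 → [2, 5, 6, 12]
Four tails, so the longest strictly increasing subsequence has length 4 (e.g. 16, 18, 21, 22).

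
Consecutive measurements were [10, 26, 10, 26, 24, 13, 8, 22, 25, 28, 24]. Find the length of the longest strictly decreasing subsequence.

Let dp[i] be the longest strictly decreasing subsequence ending at i:
i:      1  2  3  4  5  6  7  8  9 10 11
a[i]:  10 26 10 26 24 13  8 22 25 28 24
dp:     1  1  2  1  2  3  4  3  2  1  3
Maximum is 4.

4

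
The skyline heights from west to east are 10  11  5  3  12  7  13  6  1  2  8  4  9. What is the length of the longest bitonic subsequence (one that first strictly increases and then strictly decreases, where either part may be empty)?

inc[i] = longest strictly increasing subsequence ending at i; dec[i] = longest strictly decreasing subsequence starting at i:
i:      1  2  3  4  5  6  7  8  9 10 11 12 13
a[i]:  10 11  5  3 12  7 13  6  1  2  8  4  9
inc:    1  2  1  1  3  2  4  2  1  2  3  3  4
dec:    4  4  3  2  4  3  3  2  1  1  2  1  1
Best peak at i=5 (value 12): inc=3, dec=4, length 3+4−1 = 6.

6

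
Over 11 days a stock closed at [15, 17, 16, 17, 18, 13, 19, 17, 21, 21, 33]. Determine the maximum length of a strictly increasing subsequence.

Track the smallest tail for each achievable length (strict):
15 → extends → [15]
17 → extends → [15, 17]
16 → replaces 17 → [15, 16]
17 → extends → [15, 16, 17]
18 → extends → [15, 16, 17, 18]
13 → replaces 15 → [13, 16, 17, 18]
19 → extends → [13, 16, 17, 18, 19]
17 → already a tail → [13, 16, 17, 18, 19]
21 → extends → [13, 16, 17, 18, 19, 21]
21 → already a tail → [13, 16, 17, 18, 19, 21]
33 → extends → [13, 16, 17, 18, 19, 21, 33]
Seven tails, so the longest strictly increasing subsequence has length 7 (e.g. 15, 16, 17, 18, 19, 21, 33).

7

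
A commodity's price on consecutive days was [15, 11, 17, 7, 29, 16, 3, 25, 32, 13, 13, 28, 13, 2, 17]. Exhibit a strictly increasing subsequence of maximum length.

Patience tails give the LIS length; then backtrack through the dp parents:
15 → extends → [15]
11 → replaces 15 → [11]
17 → extends → [11, 17]
7 → replaces 11 → [7, 17]
29 → extends → [7, 17, 29]
16 → replaces 17 → [7, 16, 29]
3 → replaces 7 → [3, 16, 29]
25 → replaces 29 → [3, 16, 25]
32 → extends → [3, 16, 25, 32]
13 → replaces 16 → [3, 13, 25, 32]
13 → already a tail → [3, 13, 25, 32]
28 → replaces 32 → [3, 13, 25, 28]
13 → already a tail → [3, 13, 25, 28]
2 → replaces 3 → [2, 13, 25, 28]
17 → replaces 25 → [2, 13, 17, 28]
Length 4; one witness is 15, 17, 29, 32.

15, 17, 29, 32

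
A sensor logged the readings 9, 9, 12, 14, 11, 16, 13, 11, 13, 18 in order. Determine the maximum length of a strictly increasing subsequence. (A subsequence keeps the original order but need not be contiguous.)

5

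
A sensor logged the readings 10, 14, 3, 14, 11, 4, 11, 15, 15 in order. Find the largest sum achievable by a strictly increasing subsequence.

39

Let S[i] be the best sum of a strictly increasing subsequence ending at i:
i:      1  2  3  4  5  6  7  8  9
a[i]:  10 14  3 14 11  4 11 15 15
S:     10 24  3 24 21  7 21 39 39
Maximum is 39 (e.g. 10 + 14 + 15).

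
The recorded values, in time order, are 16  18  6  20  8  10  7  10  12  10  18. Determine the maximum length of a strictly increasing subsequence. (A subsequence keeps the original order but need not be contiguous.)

5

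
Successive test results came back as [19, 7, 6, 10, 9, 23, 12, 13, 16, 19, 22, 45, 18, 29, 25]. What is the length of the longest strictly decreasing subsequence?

3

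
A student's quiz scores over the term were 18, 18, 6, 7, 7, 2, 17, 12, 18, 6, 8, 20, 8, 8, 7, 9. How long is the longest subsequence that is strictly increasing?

Let dp[i] be the length of the longest such subsequence ending at index i:
i:      1  2  3  4  5  6  7  8  9 10 11 12 13 14 15 16
a[i]:  18 18  6  7  7  2 17 12 18  6  8 20  8  8  7  9
dp:     1  1  1  2  2  1  3  3  4  2  3  5  3  3  3  4
Maximum dp value is 5.

5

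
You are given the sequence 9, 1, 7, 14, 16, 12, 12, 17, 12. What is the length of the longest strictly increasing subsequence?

Track the smallest tail for each achievable length (strict):
9 → extends → [9]
1 → replaces 9 → [1]
7 → extends → [1, 7]
14 → extends → [1, 7, 14]
16 → extends → [1, 7, 14, 16]
12 → replaces 14 → [1, 7, 12, 16]
12 → already a tail → [1, 7, 12, 16]
17 → extends → [1, 7, 12, 16, 17]
12 → already a tail → [1, 7, 12, 16, 17]
Five tails, so the longest strictly increasing subsequence has length 5 (e.g. 1, 7, 14, 16, 17).

5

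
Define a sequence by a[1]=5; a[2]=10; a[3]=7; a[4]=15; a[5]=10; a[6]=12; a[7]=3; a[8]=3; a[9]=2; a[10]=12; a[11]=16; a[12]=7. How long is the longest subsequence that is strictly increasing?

Track the smallest tail for each achievable length (strict):
5 → extends → [5]
10 → extends → [5, 10]
7 → replaces 10 → [5, 7]
15 → extends → [5, 7, 15]
10 → replaces 15 → [5, 7, 10]
12 → extends → [5, 7, 10, 12]
3 → replaces 5 → [3, 7, 10, 12]
3 → already a tail → [3, 7, 10, 12]
2 → replaces 3 → [2, 7, 10, 12]
12 → already a tail → [2, 7, 10, 12]
16 → extends → [2, 7, 10, 12, 16]
7 → already a tail → [2, 7, 10, 12, 16]
Five tails, so the longest strictly increasing subsequence has length 5 (e.g. 5, 7, 10, 12, 16).

5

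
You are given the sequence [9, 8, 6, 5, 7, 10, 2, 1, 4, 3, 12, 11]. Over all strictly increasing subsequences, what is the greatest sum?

35

Let S[i] be the best sum of a strictly increasing subsequence ending at i:
i:      1  2  3  4  5  6  7  8  9 10 11 12
a[i]:   9  8  6  5  7 10  2  1  4  3 12 11
S:      9  8  6  5 13 23  2  1  6  5 35 34
Maximum is 35 (e.g. 6 + 7 + 10 + 12).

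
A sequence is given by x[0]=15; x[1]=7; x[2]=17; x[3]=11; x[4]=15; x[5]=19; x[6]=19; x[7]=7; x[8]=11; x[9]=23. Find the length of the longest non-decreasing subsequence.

6

Track the smallest tail for each achievable length (allowing ties):
15 → extends → [15]
7 → replaces 15 → [7]
17 → extends → [7, 17]
11 → replaces 17 → [7, 11]
15 → extends → [7, 11, 15]
19 → extends → [7, 11, 15, 19]
19 → extends → [7, 11, 15, 19, 19]
7 → replaces 11 → [7, 7, 15, 19, 19]
11 → replaces 15 → [7, 7, 11, 19, 19]
23 → extends → [7, 7, 11, 19, 19, 23]
Six tails, so the longest non-decreasing subsequence has length 6 (e.g. 7, 11, 15, 19, 19, 23).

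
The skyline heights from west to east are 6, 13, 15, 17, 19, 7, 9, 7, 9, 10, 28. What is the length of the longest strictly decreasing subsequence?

3

Let dp[i] be the longest strictly decreasing subsequence ending at i:
i:      1  2  3  4  5  6  7  8  9 10 11
a[i]:   6 13 15 17 19  7  9  7  9 10 28
dp:     1  1  1  1  1  2  2  3  2  2  1
Maximum is 3.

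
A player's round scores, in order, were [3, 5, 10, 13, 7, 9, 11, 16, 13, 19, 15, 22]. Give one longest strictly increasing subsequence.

3, 5, 7, 9, 11, 16, 19, 22

Patience tails give the LIS length; then backtrack through the dp parents:
3 → extends → [3]
5 → extends → [3, 5]
10 → extends → [3, 5, 10]
13 → extends → [3, 5, 10, 13]
7 → replaces 10 → [3, 5, 7, 13]
9 → replaces 13 → [3, 5, 7, 9]
11 → extends → [3, 5, 7, 9, 11]
16 → extends → [3, 5, 7, 9, 11, 16]
13 → replaces 16 → [3, 5, 7, 9, 11, 13]
19 → extends → [3, 5, 7, 9, 11, 13, 19]
15 → replaces 19 → [3, 5, 7, 9, 11, 13, 15]
22 → extends → [3, 5, 7, 9, 11, 13, 15, 22]
Length 8; one witness is 3, 5, 7, 9, 11, 16, 19, 22.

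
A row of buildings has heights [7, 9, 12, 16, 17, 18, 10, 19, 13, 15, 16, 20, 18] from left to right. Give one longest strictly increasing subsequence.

7, 9, 12, 16, 17, 18, 19, 20

Patience tails give the LIS length; then backtrack through the dp parents:
7 → extends → [7]
9 → extends → [7, 9]
12 → extends → [7, 9, 12]
16 → extends → [7, 9, 12, 16]
17 → extends → [7, 9, 12, 16, 17]
18 → extends → [7, 9, 12, 16, 17, 18]
10 → replaces 12 → [7, 9, 10, 16, 17, 18]
19 → extends → [7, 9, 10, 16, 17, 18, 19]
13 → replaces 16 → [7, 9, 10, 13, 17, 18, 19]
15 → replaces 17 → [7, 9, 10, 13, 15, 18, 19]
16 → replaces 18 → [7, 9, 10, 13, 15, 16, 19]
20 → extends → [7, 9, 10, 13, 15, 16, 19, 20]
18 → replaces 19 → [7, 9, 10, 13, 15, 16, 18, 20]
Length 8; one witness is 7, 9, 12, 16, 17, 18, 19, 20.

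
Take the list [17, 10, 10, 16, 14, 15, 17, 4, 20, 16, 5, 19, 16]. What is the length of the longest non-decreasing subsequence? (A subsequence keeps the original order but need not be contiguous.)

Track the smallest tail for each achievable length (allowing ties):
17 → extends → [17]
10 → replaces 17 → [10]
10 → extends → [10, 10]
16 → extends → [10, 10, 16]
14 → replaces 16 → [10, 10, 14]
15 → extends → [10, 10, 14, 15]
17 → extends → [10, 10, 14, 15, 17]
4 → replaces 10 → [4, 10, 14, 15, 17]
20 → extends → [4, 10, 14, 15, 17, 20]
16 → replaces 17 → [4, 10, 14, 15, 16, 20]
5 → replaces 10 → [4, 5, 14, 15, 16, 20]
19 → replaces 20 → [4, 5, 14, 15, 16, 19]
16 → replaces 19 → [4, 5, 14, 15, 16, 16]
Six tails, so the longest non-decreasing subsequence has length 6 (e.g. 10, 10, 14, 15, 17, 20).

6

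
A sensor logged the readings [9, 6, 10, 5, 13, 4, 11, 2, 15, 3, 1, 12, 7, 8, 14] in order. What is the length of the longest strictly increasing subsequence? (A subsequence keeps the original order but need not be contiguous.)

Track the smallest tail for each achievable length (strict):
9 → extends → [9]
6 → replaces 9 → [6]
10 → extends → [6, 10]
5 → replaces 6 → [5, 10]
13 → extends → [5, 10, 13]
4 → replaces 5 → [4, 10, 13]
11 → replaces 13 → [4, 10, 11]
2 → replaces 4 → [2, 10, 11]
15 → extends → [2, 10, 11, 15]
3 → replaces 10 → [2, 3, 11, 15]
1 → replaces 2 → [1, 3, 11, 15]
12 → replaces 15 → [1, 3, 11, 12]
7 → replaces 11 → [1, 3, 7, 12]
8 → replaces 12 → [1, 3, 7, 8]
14 → extends → [1, 3, 7, 8, 14]
Five tails, so the longest strictly increasing subsequence has length 5 (e.g. 9, 10, 11, 12, 14).

5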